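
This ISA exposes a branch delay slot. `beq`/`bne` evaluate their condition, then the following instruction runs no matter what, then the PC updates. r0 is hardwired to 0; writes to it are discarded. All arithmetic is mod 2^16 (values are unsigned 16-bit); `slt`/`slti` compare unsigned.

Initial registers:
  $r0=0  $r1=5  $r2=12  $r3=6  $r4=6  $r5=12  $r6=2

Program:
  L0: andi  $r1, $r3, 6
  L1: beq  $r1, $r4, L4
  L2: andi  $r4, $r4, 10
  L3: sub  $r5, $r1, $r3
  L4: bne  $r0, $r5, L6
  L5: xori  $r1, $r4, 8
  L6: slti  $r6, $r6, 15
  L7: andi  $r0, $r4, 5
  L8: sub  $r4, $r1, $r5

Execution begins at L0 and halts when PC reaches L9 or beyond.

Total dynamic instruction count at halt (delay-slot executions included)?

8

#0 andi  $r1, $r3, 6 ; 0/6/12/6/6/12/2
#1 beq  $r1, $r4, L4 ; 0/6/12/6/6/12/2 ; →target
#2 andi  $r4, $r4, 10 ; 0/6/12/6/2/12/2
#4 bne  $r0, $r5, L6 ; 0/6/12/6/2/12/2 ; →target
#5 xori  $r1, $r4, 8 ; 0/10/12/6/2/12/2
#6 slti  $r6, $r6, 15 ; 0/10/12/6/2/12/1
#7 andi  $r0, $r4, 5 ; 0/10/12/6/2/12/1
#8 sub  $r4, $r1, $r5 ; 0/10/12/6/65534/12/1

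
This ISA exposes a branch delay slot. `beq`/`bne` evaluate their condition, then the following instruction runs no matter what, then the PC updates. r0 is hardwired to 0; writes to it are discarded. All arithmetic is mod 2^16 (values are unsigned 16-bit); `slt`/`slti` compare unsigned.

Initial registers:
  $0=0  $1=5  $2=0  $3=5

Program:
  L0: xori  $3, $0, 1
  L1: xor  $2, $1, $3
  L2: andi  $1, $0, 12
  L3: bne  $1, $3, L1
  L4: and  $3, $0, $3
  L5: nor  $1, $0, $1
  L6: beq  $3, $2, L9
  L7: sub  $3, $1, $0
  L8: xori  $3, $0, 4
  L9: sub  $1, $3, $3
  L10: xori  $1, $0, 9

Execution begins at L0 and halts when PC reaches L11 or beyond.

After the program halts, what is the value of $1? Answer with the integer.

#0 xori  $3, $0, 1 ; 0/5/0/1
#1 xor  $2, $1, $3 ; 0/5/4/1
#2 andi  $1, $0, 12 ; 0/0/4/1
#3 bne  $1, $3, L1 ; 0/0/4/1 ; →target
#4 and  $3, $0, $3 ; 0/0/4/0
#1 xor  $2, $1, $3 ; 0/0/0/0
#2 andi  $1, $0, 12 ; 0/0/0/0
#3 bne  $1, $3, L1 ; 0/0/0/0 ; →fallthru
#4 and  $3, $0, $3 ; 0/0/0/0
#5 nor  $1, $0, $1 ; 0/65535/0/0
#6 beq  $3, $2, L9 ; 0/65535/0/0 ; →target
#7 sub  $3, $1, $0 ; 0/65535/0/65535
#9 sub  $1, $3, $3 ; 0/0/0/65535
#10 xori  $1, $0, 9 ; 0/9/0/65535

9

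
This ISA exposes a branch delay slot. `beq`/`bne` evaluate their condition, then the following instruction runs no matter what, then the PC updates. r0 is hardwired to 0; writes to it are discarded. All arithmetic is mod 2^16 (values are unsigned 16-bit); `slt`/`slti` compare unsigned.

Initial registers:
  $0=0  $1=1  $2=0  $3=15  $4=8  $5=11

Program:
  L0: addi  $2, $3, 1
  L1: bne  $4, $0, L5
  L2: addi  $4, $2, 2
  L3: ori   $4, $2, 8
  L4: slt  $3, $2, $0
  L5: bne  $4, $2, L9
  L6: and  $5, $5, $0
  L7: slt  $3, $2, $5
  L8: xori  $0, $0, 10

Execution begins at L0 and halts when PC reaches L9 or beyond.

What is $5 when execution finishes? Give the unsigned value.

PC=0  addi  $2, $3, 1        | $0=0 $1=1 $2=16 $3=15 $4=8 $5=11
PC=1  bne  $4, $0, L5        | $0=0 $1=1 $2=16 $3=15 $4=8 $5=11  [TAKEN]
PC=2  addi  $4, $2, 2        | $0=0 $1=1 $2=16 $3=15 $4=18 $5=11
PC=5  bne  $4, $2, L9        | $0=0 $1=1 $2=16 $3=15 $4=18 $5=11  [TAKEN]
PC=6  and  $5, $5, $0        | $0=0 $1=1 $2=16 $3=15 $4=18 $5=0

0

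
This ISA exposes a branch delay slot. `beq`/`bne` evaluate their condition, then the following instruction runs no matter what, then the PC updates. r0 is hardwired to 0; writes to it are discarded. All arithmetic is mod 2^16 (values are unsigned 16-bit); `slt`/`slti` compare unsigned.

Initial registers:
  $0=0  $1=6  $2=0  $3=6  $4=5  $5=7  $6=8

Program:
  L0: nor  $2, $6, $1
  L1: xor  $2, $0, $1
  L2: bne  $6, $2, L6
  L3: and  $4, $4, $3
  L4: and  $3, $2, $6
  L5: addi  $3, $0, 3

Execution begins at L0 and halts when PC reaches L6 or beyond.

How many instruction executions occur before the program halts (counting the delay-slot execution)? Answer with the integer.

#0 nor  $2, $6, $1 ; 0/6/65521/6/5/7/8
#1 xor  $2, $0, $1 ; 0/6/6/6/5/7/8
#2 bne  $6, $2, L6 ; 0/6/6/6/5/7/8 ; →target
#3 and  $4, $4, $3 ; 0/6/6/6/4/7/8

4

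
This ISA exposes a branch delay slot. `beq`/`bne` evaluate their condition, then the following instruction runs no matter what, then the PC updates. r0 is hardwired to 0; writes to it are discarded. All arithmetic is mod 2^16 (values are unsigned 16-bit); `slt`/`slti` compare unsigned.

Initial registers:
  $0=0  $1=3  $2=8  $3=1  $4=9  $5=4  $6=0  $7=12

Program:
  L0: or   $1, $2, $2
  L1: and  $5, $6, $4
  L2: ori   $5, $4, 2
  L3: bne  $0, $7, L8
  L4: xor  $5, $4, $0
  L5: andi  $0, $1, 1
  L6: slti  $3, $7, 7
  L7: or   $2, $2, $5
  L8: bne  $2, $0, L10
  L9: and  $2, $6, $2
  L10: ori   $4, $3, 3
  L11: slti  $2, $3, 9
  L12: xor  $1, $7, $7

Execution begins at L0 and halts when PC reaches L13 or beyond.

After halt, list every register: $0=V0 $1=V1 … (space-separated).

[0] or   $1, $2, $2  →  {$0:0, $1:8, $2:8, $3:1, $4:9, $5:4, $6:0, $7:12}
[1] and  $5, $6, $4  →  {$0:0, $1:8, $2:8, $3:1, $4:9, $5:0, $6:0, $7:12}
[2] ori   $5, $4, 2  →  {$0:0, $1:8, $2:8, $3:1, $4:9, $5:11, $6:0, $7:12}
[3] bne  $0, $7, L8  →  {$0:0, $1:8, $2:8, $3:1, $4:9, $5:11, $6:0, $7:12}  ⟨branch taken⟩
[4] xor  $5, $4, $0  →  {$0:0, $1:8, $2:8, $3:1, $4:9, $5:9, $6:0, $7:12}
[8] bne  $2, $0, L10  →  {$0:0, $1:8, $2:8, $3:1, $4:9, $5:9, $6:0, $7:12}  ⟨branch taken⟩
[9] and  $2, $6, $2  →  {$0:0, $1:8, $2:0, $3:1, $4:9, $5:9, $6:0, $7:12}
[10] ori   $4, $3, 3  →  {$0:0, $1:8, $2:0, $3:1, $4:3, $5:9, $6:0, $7:12}
[11] slti  $2, $3, 9  →  {$0:0, $1:8, $2:1, $3:1, $4:3, $5:9, $6:0, $7:12}
[12] xor  $1, $7, $7  →  {$0:0, $1:0, $2:1, $3:1, $4:3, $5:9, $6:0, $7:12}

$0=0 $1=0 $2=1 $3=1 $4=3 $5=9 $6=0 $7=12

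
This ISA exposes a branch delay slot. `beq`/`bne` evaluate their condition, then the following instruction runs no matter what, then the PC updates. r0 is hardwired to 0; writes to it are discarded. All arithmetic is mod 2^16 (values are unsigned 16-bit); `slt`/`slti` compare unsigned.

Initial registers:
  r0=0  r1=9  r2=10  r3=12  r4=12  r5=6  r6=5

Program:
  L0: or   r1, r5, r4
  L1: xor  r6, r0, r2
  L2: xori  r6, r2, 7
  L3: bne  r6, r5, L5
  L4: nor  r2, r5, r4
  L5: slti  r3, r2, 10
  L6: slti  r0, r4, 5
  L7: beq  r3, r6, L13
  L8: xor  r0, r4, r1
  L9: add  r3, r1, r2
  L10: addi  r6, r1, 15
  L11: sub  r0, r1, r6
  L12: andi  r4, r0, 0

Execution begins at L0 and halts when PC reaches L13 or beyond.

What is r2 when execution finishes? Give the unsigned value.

65521

  step pc=0: or   r1, r5, r4  regs=(0,14,10,12,12,6,5)
  step pc=1: xor  r6, r0, r2  regs=(0,14,10,12,12,6,10)
  step pc=2: xori  r6, r2, 7  regs=(0,14,10,12,12,6,13)
  step pc=3: bne  r6, r5, L5  cond=T  regs=(0,14,10,12,12,6,13)
  step pc=4: nor  r2, r5, r4  regs=(0,14,65521,12,12,6,13)
  step pc=5: slti  r3, r2, 10  regs=(0,14,65521,0,12,6,13)
  step pc=6: slti  r0, r4, 5  regs=(0,14,65521,0,12,6,13)
  step pc=7: beq  r3, r6, L13  cond=F  regs=(0,14,65521,0,12,6,13)
  step pc=8: xor  r0, r4, r1  regs=(0,14,65521,0,12,6,13)
  step pc=9: add  r3, r1, r2  regs=(0,14,65521,65535,12,6,13)
  step pc=10: addi  r6, r1, 15  regs=(0,14,65521,65535,12,6,29)
  step pc=11: sub  r0, r1, r6  regs=(0,14,65521,65535,12,6,29)
  step pc=12: andi  r4, r0, 0  regs=(0,14,65521,65535,0,6,29)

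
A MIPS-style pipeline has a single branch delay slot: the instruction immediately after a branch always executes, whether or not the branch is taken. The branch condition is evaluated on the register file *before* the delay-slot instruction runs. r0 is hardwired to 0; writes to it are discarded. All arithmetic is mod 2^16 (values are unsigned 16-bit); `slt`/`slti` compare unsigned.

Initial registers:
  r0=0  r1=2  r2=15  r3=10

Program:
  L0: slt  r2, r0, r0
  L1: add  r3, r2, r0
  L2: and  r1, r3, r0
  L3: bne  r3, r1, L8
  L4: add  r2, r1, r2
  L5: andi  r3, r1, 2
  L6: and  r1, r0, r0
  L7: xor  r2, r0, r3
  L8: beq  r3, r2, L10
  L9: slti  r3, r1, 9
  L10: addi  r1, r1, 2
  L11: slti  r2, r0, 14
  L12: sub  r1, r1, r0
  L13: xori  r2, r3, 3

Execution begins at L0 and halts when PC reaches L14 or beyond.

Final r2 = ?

  step pc=0: slt  r2, r0, r0  regs=(0,2,0,10)
  step pc=1: add  r3, r2, r0  regs=(0,2,0,0)
  step pc=2: and  r1, r3, r0  regs=(0,0,0,0)
  step pc=3: bne  r3, r1, L8  cond=F  regs=(0,0,0,0)
  step pc=4: add  r2, r1, r2  regs=(0,0,0,0)
  step pc=5: andi  r3, r1, 2  regs=(0,0,0,0)
  step pc=6: and  r1, r0, r0  regs=(0,0,0,0)
  step pc=7: xor  r2, r0, r3  regs=(0,0,0,0)
  step pc=8: beq  r3, r2, L10  cond=T  regs=(0,0,0,0)
  step pc=9: slti  r3, r1, 9  regs=(0,0,0,1)
  step pc=10: addi  r1, r1, 2  regs=(0,2,0,1)
  step pc=11: slti  r2, r0, 14  regs=(0,2,1,1)
  step pc=12: sub  r1, r1, r0  regs=(0,2,1,1)
  step pc=13: xori  r2, r3, 3  regs=(0,2,2,1)

2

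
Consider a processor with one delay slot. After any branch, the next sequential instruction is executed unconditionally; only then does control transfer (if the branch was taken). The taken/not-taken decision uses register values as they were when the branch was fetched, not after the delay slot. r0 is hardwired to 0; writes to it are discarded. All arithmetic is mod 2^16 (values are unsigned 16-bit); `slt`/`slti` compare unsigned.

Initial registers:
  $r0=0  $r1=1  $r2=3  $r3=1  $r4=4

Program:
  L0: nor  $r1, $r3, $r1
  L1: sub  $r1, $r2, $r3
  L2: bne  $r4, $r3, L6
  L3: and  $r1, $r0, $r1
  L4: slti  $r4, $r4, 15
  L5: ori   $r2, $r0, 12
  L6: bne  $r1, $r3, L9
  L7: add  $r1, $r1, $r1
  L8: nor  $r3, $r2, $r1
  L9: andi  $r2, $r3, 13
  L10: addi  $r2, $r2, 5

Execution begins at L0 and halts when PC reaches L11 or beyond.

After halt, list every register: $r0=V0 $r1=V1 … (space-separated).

PC=0  nor  $r1, $r3, $r1     | $r0=0 $r1=65534 $r2=3 $r3=1 $r4=4
PC=1  sub  $r1, $r2, $r3     | $r0=0 $r1=2 $r2=3 $r3=1 $r4=4
PC=2  bne  $r4, $r3, L6      | $r0=0 $r1=2 $r2=3 $r3=1 $r4=4  [TAKEN]
PC=3  and  $r1, $r0, $r1     | $r0=0 $r1=0 $r2=3 $r3=1 $r4=4
PC=6  bne  $r1, $r3, L9      | $r0=0 $r1=0 $r2=3 $r3=1 $r4=4  [TAKEN]
PC=7  add  $r1, $r1, $r1     | $r0=0 $r1=0 $r2=3 $r3=1 $r4=4
PC=9  andi  $r2, $r3, 13     | $r0=0 $r1=0 $r2=1 $r3=1 $r4=4
PC=10 addi  $r2, $r2, 5      | $r0=0 $r1=0 $r2=6 $r3=1 $r4=4

$r0=0 $r1=0 $r2=6 $r3=1 $r4=4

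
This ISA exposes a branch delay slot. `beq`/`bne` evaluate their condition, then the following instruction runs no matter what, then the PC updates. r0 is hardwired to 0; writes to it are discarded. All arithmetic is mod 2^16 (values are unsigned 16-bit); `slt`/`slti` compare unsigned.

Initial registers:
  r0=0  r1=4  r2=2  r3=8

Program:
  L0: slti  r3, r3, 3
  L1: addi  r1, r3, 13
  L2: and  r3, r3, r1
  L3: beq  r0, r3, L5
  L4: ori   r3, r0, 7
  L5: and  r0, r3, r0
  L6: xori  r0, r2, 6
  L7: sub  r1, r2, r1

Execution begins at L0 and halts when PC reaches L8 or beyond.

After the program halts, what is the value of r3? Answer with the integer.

  step pc=0: slti  r3, r3, 3  regs=(0,4,2,0)
  step pc=1: addi  r1, r3, 13  regs=(0,13,2,0)
  step pc=2: and  r3, r3, r1  regs=(0,13,2,0)
  step pc=3: beq  r0, r3, L5  cond=T  regs=(0,13,2,0)
  step pc=4: ori   r3, r0, 7  regs=(0,13,2,7)
  step pc=5: and  r0, r3, r0  regs=(0,13,2,7)
  step pc=6: xori  r0, r2, 6  regs=(0,13,2,7)
  step pc=7: sub  r1, r2, r1  regs=(0,65525,2,7)

7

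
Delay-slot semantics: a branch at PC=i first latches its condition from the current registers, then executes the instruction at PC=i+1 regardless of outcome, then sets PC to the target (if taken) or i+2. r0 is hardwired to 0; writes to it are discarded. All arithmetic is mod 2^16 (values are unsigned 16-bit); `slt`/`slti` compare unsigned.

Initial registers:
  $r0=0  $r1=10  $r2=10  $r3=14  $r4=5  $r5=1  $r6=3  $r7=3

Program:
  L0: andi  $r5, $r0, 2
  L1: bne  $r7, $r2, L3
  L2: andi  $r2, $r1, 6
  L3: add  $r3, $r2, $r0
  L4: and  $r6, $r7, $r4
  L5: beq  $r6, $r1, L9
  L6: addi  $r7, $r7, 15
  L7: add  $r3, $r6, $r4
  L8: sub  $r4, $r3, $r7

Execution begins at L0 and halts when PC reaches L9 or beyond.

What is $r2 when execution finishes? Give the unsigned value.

2

PC=0  andi  $r5, $r0, 2      | $r0=0 $r1=10 $r2=10 $r3=14 $r4=5 $r5=0 $r6=3 $r7=3
PC=1  bne  $r7, $r2, L3      | $r0=0 $r1=10 $r2=10 $r3=14 $r4=5 $r5=0 $r6=3 $r7=3  [TAKEN]
PC=2  andi  $r2, $r1, 6      | $r0=0 $r1=10 $r2=2 $r3=14 $r4=5 $r5=0 $r6=3 $r7=3
PC=3  add  $r3, $r2, $r0     | $r0=0 $r1=10 $r2=2 $r3=2 $r4=5 $r5=0 $r6=3 $r7=3
PC=4  and  $r6, $r7, $r4     | $r0=0 $r1=10 $r2=2 $r3=2 $r4=5 $r5=0 $r6=1 $r7=3
PC=5  beq  $r6, $r1, L9      | $r0=0 $r1=10 $r2=2 $r3=2 $r4=5 $r5=0 $r6=1 $r7=3  [not taken]
PC=6  addi  $r7, $r7, 15     | $r0=0 $r1=10 $r2=2 $r3=2 $r4=5 $r5=0 $r6=1 $r7=18
PC=7  add  $r3, $r6, $r4     | $r0=0 $r1=10 $r2=2 $r3=6 $r4=5 $r5=0 $r6=1 $r7=18
PC=8  sub  $r4, $r3, $r7     | $r0=0 $r1=10 $r2=2 $r3=6 $r4=65524 $r5=0 $r6=1 $r7=18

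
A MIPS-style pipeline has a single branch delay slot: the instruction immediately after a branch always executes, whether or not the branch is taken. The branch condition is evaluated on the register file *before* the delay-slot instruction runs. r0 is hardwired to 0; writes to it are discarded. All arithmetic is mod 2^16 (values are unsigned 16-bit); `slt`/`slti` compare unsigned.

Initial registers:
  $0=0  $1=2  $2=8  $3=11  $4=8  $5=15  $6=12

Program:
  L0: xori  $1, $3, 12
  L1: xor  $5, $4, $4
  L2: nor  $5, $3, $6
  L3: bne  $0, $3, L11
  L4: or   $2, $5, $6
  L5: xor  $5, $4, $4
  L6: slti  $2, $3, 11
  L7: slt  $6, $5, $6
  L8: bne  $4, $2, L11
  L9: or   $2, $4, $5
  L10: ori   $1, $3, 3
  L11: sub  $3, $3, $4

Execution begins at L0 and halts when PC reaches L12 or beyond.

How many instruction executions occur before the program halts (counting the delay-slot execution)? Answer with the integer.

6

#0 xori  $1, $3, 12 ; 0/7/8/11/8/15/12
#1 xor  $5, $4, $4 ; 0/7/8/11/8/0/12
#2 nor  $5, $3, $6 ; 0/7/8/11/8/65520/12
#3 bne  $0, $3, L11 ; 0/7/8/11/8/65520/12 ; →target
#4 or   $2, $5, $6 ; 0/7/65532/11/8/65520/12
#11 sub  $3, $3, $4 ; 0/7/65532/3/8/65520/12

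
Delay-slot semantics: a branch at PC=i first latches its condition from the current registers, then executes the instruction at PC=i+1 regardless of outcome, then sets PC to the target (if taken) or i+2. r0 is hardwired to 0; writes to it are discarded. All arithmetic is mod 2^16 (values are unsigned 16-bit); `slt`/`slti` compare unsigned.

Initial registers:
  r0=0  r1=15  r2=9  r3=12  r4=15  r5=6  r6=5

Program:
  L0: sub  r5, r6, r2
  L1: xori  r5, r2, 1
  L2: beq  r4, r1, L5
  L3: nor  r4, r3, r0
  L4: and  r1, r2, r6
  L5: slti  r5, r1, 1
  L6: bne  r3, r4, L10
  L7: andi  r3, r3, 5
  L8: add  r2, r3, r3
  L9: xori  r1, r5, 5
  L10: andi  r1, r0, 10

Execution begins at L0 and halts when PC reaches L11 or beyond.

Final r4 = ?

PC=0  sub  r5, r6, r2        | r0=0 r1=15 r2=9 r3=12 r4=15 r5=65532 r6=5
PC=1  xori  r5, r2, 1        | r0=0 r1=15 r2=9 r3=12 r4=15 r5=8 r6=5
PC=2  beq  r4, r1, L5        | r0=0 r1=15 r2=9 r3=12 r4=15 r5=8 r6=5  [TAKEN]
PC=3  nor  r4, r3, r0        | r0=0 r1=15 r2=9 r3=12 r4=65523 r5=8 r6=5
PC=5  slti  r5, r1, 1        | r0=0 r1=15 r2=9 r3=12 r4=65523 r5=0 r6=5
PC=6  bne  r3, r4, L10       | r0=0 r1=15 r2=9 r3=12 r4=65523 r5=0 r6=5  [TAKEN]
PC=7  andi  r3, r3, 5        | r0=0 r1=15 r2=9 r3=4 r4=65523 r5=0 r6=5
PC=10 andi  r1, r0, 10       | r0=0 r1=0 r2=9 r3=4 r4=65523 r5=0 r6=5

65523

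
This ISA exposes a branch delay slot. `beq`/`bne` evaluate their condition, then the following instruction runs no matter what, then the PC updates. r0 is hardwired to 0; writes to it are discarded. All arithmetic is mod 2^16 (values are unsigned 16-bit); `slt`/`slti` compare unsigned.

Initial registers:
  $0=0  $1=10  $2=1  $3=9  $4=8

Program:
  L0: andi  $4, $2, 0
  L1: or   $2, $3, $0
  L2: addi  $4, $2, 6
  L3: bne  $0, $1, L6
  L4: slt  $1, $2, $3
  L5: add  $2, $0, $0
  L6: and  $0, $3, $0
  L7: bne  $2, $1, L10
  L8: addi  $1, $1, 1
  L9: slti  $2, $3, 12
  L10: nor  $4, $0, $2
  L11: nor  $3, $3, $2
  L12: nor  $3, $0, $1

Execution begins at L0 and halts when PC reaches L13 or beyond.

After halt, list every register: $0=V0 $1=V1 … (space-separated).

PC=0  andi  $4, $2, 0        | $0=0 $1=10 $2=1 $3=9 $4=0
PC=1  or   $2, $3, $0        | $0=0 $1=10 $2=9 $3=9 $4=0
PC=2  addi  $4, $2, 6        | $0=0 $1=10 $2=9 $3=9 $4=15
PC=3  bne  $0, $1, L6        | $0=0 $1=10 $2=9 $3=9 $4=15  [TAKEN]
PC=4  slt  $1, $2, $3        | $0=0 $1=0 $2=9 $3=9 $4=15
PC=6  and  $0, $3, $0        | $0=0 $1=0 $2=9 $3=9 $4=15
PC=7  bne  $2, $1, L10       | $0=0 $1=0 $2=9 $3=9 $4=15  [TAKEN]
PC=8  addi  $1, $1, 1        | $0=0 $1=1 $2=9 $3=9 $4=15
PC=10 nor  $4, $0, $2        | $0=0 $1=1 $2=9 $3=9 $4=65526
PC=11 nor  $3, $3, $2        | $0=0 $1=1 $2=9 $3=65526 $4=65526
PC=12 nor  $3, $0, $1        | $0=0 $1=1 $2=9 $3=65534 $4=65526

$0=0 $1=1 $2=9 $3=65534 $4=65526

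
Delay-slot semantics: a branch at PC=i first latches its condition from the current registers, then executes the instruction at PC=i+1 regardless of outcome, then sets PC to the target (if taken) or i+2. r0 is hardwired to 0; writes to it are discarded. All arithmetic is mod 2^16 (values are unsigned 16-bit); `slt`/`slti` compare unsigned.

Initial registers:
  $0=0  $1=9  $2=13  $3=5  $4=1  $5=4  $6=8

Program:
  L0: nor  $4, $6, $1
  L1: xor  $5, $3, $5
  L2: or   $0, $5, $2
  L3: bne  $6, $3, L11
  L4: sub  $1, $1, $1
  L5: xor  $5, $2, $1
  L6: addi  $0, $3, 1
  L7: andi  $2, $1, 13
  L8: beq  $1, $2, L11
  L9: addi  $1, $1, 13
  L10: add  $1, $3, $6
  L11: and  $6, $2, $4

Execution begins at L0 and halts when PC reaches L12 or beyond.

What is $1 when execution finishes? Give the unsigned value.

  step pc=0: nor  $4, $6, $1  regs=(0,9,13,5,65526,4,8)
  step pc=1: xor  $5, $3, $5  regs=(0,9,13,5,65526,1,8)
  step pc=2: or   $0, $5, $2  regs=(0,9,13,5,65526,1,8)
  step pc=3: bne  $6, $3, L11  cond=T  regs=(0,9,13,5,65526,1,8)
  step pc=4: sub  $1, $1, $1  regs=(0,0,13,5,65526,1,8)
  step pc=11: and  $6, $2, $4  regs=(0,0,13,5,65526,1,4)

0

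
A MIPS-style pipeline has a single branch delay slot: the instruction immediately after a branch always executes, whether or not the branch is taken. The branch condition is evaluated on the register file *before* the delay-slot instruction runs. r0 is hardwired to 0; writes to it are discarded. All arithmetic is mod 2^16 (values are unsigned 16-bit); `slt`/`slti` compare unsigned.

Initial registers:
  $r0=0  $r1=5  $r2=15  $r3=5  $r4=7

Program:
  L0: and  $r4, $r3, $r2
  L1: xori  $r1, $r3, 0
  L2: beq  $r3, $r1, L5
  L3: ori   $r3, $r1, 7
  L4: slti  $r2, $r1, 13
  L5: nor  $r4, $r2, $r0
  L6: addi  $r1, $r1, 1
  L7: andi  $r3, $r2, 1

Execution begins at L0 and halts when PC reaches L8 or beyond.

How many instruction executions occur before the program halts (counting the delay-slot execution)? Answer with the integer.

  step pc=0: and  $r4, $r3, $r2  regs=(0,5,15,5,5)
  step pc=1: xori  $r1, $r3, 0  regs=(0,5,15,5,5)
  step pc=2: beq  $r3, $r1, L5  cond=T  regs=(0,5,15,5,5)
  step pc=3: ori   $r3, $r1, 7  regs=(0,5,15,7,5)
  step pc=5: nor  $r4, $r2, $r0  regs=(0,5,15,7,65520)
  step pc=6: addi  $r1, $r1, 1  regs=(0,6,15,7,65520)
  step pc=7: andi  $r3, $r2, 1  regs=(0,6,15,1,65520)

7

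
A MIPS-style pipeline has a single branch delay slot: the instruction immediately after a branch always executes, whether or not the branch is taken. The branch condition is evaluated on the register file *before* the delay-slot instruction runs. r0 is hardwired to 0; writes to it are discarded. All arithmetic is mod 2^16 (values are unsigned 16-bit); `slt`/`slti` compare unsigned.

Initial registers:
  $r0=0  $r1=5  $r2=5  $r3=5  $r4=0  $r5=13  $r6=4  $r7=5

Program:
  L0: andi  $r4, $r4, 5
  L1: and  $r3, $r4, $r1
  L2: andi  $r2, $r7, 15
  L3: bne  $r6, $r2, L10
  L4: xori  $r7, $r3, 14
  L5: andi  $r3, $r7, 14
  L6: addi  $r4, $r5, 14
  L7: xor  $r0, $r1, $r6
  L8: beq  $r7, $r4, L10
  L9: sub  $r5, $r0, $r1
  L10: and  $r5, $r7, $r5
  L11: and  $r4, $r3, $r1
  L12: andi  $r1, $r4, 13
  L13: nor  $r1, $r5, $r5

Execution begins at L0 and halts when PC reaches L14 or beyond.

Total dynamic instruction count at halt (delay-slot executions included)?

PC=0  andi  $r4, $r4, 5      | $r0=0 $r1=5 $r2=5 $r3=5 $r4=0 $r5=13 $r6=4 $r7=5
PC=1  and  $r3, $r4, $r1     | $r0=0 $r1=5 $r2=5 $r3=0 $r4=0 $r5=13 $r6=4 $r7=5
PC=2  andi  $r2, $r7, 15     | $r0=0 $r1=5 $r2=5 $r3=0 $r4=0 $r5=13 $r6=4 $r7=5
PC=3  bne  $r6, $r2, L10     | $r0=0 $r1=5 $r2=5 $r3=0 $r4=0 $r5=13 $r6=4 $r7=5  [TAKEN]
PC=4  xori  $r7, $r3, 14     | $r0=0 $r1=5 $r2=5 $r3=0 $r4=0 $r5=13 $r6=4 $r7=14
PC=10 and  $r5, $r7, $r5     | $r0=0 $r1=5 $r2=5 $r3=0 $r4=0 $r5=12 $r6=4 $r7=14
PC=11 and  $r4, $r3, $r1     | $r0=0 $r1=5 $r2=5 $r3=0 $r4=0 $r5=12 $r6=4 $r7=14
PC=12 andi  $r1, $r4, 13     | $r0=0 $r1=0 $r2=5 $r3=0 $r4=0 $r5=12 $r6=4 $r7=14
PC=13 nor  $r1, $r5, $r5     | $r0=0 $r1=65523 $r2=5 $r3=0 $r4=0 $r5=12 $r6=4 $r7=14

9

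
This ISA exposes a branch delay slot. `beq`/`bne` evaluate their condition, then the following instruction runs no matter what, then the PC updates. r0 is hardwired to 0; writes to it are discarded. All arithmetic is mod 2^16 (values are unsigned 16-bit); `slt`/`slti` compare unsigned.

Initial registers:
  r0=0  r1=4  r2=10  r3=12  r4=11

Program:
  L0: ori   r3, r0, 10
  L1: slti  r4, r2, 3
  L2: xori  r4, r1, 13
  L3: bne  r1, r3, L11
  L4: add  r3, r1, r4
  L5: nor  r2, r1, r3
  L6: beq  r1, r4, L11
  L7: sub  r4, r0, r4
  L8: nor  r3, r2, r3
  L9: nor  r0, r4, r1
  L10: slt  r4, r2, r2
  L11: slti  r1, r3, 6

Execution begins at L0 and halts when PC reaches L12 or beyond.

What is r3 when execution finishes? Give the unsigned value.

#0 ori   r3, r0, 10 ; 0/4/10/10/11
#1 slti  r4, r2, 3 ; 0/4/10/10/0
#2 xori  r4, r1, 13 ; 0/4/10/10/9
#3 bne  r1, r3, L11 ; 0/4/10/10/9 ; →target
#4 add  r3, r1, r4 ; 0/4/10/13/9
#11 slti  r1, r3, 6 ; 0/0/10/13/9

13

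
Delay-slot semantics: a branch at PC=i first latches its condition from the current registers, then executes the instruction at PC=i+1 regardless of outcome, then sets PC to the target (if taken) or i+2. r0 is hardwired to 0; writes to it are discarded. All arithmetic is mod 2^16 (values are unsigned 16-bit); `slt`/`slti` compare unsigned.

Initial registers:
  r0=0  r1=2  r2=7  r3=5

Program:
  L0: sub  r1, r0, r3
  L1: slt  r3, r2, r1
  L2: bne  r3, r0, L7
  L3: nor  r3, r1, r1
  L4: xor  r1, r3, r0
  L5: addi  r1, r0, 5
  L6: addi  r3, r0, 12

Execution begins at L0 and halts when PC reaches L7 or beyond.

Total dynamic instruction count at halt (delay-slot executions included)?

4

#0 sub  r1, r0, r3 ; 0/65531/7/5
#1 slt  r3, r2, r1 ; 0/65531/7/1
#2 bne  r3, r0, L7 ; 0/65531/7/1 ; →target
#3 nor  r3, r1, r1 ; 0/65531/7/4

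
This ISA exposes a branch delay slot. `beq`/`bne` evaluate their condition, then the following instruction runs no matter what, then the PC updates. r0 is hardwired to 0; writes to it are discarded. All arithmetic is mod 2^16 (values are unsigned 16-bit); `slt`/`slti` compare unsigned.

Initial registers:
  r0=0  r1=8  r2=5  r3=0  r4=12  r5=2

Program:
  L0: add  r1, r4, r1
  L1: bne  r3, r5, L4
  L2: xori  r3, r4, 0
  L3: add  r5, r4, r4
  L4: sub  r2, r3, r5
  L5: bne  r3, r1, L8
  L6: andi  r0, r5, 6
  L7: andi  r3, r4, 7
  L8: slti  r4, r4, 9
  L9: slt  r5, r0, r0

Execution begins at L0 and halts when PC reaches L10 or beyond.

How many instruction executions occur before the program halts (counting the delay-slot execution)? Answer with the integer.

8

#0 add  r1, r4, r1 ; 0/20/5/0/12/2
#1 bne  r3, r5, L4 ; 0/20/5/0/12/2 ; →target
#2 xori  r3, r4, 0 ; 0/20/5/12/12/2
#4 sub  r2, r3, r5 ; 0/20/10/12/12/2
#5 bne  r3, r1, L8 ; 0/20/10/12/12/2 ; →target
#6 andi  r0, r5, 6 ; 0/20/10/12/12/2
#8 slti  r4, r4, 9 ; 0/20/10/12/0/2
#9 slt  r5, r0, r0 ; 0/20/10/12/0/0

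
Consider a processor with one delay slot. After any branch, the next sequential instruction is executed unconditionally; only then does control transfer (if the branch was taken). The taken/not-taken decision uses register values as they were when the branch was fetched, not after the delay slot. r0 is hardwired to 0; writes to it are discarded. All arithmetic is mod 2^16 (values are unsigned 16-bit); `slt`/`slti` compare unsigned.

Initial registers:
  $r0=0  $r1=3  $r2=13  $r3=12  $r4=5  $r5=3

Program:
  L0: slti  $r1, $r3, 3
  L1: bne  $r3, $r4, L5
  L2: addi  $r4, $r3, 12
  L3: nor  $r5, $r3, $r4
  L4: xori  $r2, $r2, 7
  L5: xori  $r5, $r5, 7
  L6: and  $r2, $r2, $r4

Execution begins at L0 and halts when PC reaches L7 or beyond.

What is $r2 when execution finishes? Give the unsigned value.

  step pc=0: slti  $r1, $r3, 3  regs=(0,0,13,12,5,3)
  step pc=1: bne  $r3, $r4, L5  cond=T  regs=(0,0,13,12,5,3)
  step pc=2: addi  $r4, $r3, 12  regs=(0,0,13,12,24,3)
  step pc=5: xori  $r5, $r5, 7  regs=(0,0,13,12,24,4)
  step pc=6: and  $r2, $r2, $r4  regs=(0,0,8,12,24,4)

8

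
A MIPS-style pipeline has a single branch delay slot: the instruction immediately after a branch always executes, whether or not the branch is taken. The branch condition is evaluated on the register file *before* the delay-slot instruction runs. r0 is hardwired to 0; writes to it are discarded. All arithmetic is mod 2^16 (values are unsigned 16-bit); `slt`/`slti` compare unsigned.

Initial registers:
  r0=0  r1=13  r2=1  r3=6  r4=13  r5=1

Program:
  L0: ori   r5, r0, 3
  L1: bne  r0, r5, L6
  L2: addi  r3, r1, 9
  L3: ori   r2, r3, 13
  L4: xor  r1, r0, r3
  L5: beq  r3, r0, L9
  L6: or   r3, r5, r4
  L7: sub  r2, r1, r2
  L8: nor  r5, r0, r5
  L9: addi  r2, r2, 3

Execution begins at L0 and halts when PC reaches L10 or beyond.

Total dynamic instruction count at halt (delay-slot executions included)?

7

PC=0  ori   r5, r0, 3        | r0=0 r1=13 r2=1 r3=6 r4=13 r5=3
PC=1  bne  r0, r5, L6        | r0=0 r1=13 r2=1 r3=6 r4=13 r5=3  [TAKEN]
PC=2  addi  r3, r1, 9        | r0=0 r1=13 r2=1 r3=22 r4=13 r5=3
PC=6  or   r3, r5, r4        | r0=0 r1=13 r2=1 r3=15 r4=13 r5=3
PC=7  sub  r2, r1, r2        | r0=0 r1=13 r2=12 r3=15 r4=13 r5=3
PC=8  nor  r5, r0, r5        | r0=0 r1=13 r2=12 r3=15 r4=13 r5=65532
PC=9  addi  r2, r2, 3        | r0=0 r1=13 r2=15 r3=15 r4=13 r5=65532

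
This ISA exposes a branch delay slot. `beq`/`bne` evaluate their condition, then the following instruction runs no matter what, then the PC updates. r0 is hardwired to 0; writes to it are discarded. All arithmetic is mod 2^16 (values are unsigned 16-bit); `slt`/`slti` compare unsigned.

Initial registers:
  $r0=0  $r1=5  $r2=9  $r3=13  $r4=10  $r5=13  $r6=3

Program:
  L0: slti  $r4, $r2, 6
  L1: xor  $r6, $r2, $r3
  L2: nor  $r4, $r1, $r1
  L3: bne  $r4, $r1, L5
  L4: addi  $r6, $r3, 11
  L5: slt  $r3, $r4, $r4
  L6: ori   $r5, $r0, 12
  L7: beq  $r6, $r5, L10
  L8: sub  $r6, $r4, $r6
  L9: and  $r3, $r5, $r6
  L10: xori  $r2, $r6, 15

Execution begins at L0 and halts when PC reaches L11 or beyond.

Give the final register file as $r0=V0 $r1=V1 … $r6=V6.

$r0=0 $r1=5 $r2=65517 $r3=0 $r4=65530 $r5=12 $r6=65506

#0 slti  $r4, $r2, 6 ; 0/5/9/13/0/13/3
#1 xor  $r6, $r2, $r3 ; 0/5/9/13/0/13/4
#2 nor  $r4, $r1, $r1 ; 0/5/9/13/65530/13/4
#3 bne  $r4, $r1, L5 ; 0/5/9/13/65530/13/4 ; →target
#4 addi  $r6, $r3, 11 ; 0/5/9/13/65530/13/24
#5 slt  $r3, $r4, $r4 ; 0/5/9/0/65530/13/24
#6 ori   $r5, $r0, 12 ; 0/5/9/0/65530/12/24
#7 beq  $r6, $r5, L10 ; 0/5/9/0/65530/12/24 ; →fallthru
#8 sub  $r6, $r4, $r6 ; 0/5/9/0/65530/12/65506
#9 and  $r3, $r5, $r6 ; 0/5/9/0/65530/12/65506
#10 xori  $r2, $r6, 15 ; 0/5/65517/0/65530/12/65506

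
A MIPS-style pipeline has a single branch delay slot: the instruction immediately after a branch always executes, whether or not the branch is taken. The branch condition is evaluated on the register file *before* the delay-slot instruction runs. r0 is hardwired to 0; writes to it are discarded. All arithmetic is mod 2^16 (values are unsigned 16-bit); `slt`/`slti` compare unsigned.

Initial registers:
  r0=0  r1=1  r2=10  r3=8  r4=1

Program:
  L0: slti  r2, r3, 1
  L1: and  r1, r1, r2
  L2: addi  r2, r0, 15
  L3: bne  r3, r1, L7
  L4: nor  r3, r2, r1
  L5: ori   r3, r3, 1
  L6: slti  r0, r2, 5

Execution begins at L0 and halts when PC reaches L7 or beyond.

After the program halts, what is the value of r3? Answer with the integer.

PC=0  slti  r2, r3, 1        | r0=0 r1=1 r2=0 r3=8 r4=1
PC=1  and  r1, r1, r2        | r0=0 r1=0 r2=0 r3=8 r4=1
PC=2  addi  r2, r0, 15       | r0=0 r1=0 r2=15 r3=8 r4=1
PC=3  bne  r3, r1, L7        | r0=0 r1=0 r2=15 r3=8 r4=1  [TAKEN]
PC=4  nor  r3, r2, r1        | r0=0 r1=0 r2=15 r3=65520 r4=1

65520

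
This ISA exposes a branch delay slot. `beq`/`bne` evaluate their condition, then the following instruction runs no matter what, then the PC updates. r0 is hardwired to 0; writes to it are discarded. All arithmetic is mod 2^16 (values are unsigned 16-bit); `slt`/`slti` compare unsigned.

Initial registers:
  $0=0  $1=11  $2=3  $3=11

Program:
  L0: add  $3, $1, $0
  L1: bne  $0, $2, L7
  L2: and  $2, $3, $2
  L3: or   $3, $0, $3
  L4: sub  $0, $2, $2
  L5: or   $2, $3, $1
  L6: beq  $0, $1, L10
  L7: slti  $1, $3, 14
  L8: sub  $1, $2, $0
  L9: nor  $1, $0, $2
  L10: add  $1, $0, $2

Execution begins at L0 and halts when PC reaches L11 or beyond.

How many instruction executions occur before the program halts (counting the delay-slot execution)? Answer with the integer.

PC=0  add  $3, $1, $0        | $0=0 $1=11 $2=3 $3=11
PC=1  bne  $0, $2, L7        | $0=0 $1=11 $2=3 $3=11  [TAKEN]
PC=2  and  $2, $3, $2        | $0=0 $1=11 $2=3 $3=11
PC=7  slti  $1, $3, 14       | $0=0 $1=1 $2=3 $3=11
PC=8  sub  $1, $2, $0        | $0=0 $1=3 $2=3 $3=11
PC=9  nor  $1, $0, $2        | $0=0 $1=65532 $2=3 $3=11
PC=10 add  $1, $0, $2        | $0=0 $1=3 $2=3 $3=11

7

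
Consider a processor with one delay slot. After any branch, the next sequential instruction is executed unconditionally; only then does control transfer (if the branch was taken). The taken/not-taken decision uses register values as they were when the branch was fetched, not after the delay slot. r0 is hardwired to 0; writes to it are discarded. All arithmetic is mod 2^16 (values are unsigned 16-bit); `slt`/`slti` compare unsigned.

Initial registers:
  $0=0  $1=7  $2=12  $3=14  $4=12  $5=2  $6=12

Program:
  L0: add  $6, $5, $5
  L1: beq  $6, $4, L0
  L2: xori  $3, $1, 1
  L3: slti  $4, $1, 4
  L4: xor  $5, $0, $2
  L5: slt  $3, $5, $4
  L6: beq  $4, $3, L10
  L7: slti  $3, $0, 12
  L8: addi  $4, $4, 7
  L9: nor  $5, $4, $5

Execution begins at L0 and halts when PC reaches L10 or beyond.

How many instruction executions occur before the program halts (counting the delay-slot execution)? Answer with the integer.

[0] add  $6, $5, $5  →  {$0:0, $1:7, $2:12, $3:14, $4:12, $5:2, $6:4}
[1] beq  $6, $4, L0  →  {$0:0, $1:7, $2:12, $3:14, $4:12, $5:2, $6:4}  ⟨branch fallthrough⟩
[2] xori  $3, $1, 1  →  {$0:0, $1:7, $2:12, $3:6, $4:12, $5:2, $6:4}
[3] slti  $4, $1, 4  →  {$0:0, $1:7, $2:12, $3:6, $4:0, $5:2, $6:4}
[4] xor  $5, $0, $2  →  {$0:0, $1:7, $2:12, $3:6, $4:0, $5:12, $6:4}
[5] slt  $3, $5, $4  →  {$0:0, $1:7, $2:12, $3:0, $4:0, $5:12, $6:4}
[6] beq  $4, $3, L10  →  {$0:0, $1:7, $2:12, $3:0, $4:0, $5:12, $6:4}  ⟨branch taken⟩
[7] slti  $3, $0, 12  →  {$0:0, $1:7, $2:12, $3:1, $4:0, $5:12, $6:4}

8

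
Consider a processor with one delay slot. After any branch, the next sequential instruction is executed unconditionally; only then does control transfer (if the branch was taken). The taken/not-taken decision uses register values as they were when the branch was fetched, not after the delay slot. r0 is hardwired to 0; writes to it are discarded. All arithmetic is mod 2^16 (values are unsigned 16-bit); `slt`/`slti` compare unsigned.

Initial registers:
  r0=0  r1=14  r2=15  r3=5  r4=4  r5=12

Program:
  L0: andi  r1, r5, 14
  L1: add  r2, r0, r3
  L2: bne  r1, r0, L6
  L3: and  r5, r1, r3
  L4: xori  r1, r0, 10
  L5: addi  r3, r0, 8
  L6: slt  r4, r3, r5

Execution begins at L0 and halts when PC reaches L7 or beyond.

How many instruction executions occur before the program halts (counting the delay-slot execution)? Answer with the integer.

5

[0] andi  r1, r5, 14  →  {r0:0, r1:12, r2:15, r3:5, r4:4, r5:12}
[1] add  r2, r0, r3  →  {r0:0, r1:12, r2:5, r3:5, r4:4, r5:12}
[2] bne  r1, r0, L6  →  {r0:0, r1:12, r2:5, r3:5, r4:4, r5:12}  ⟨branch taken⟩
[3] and  r5, r1, r3  →  {r0:0, r1:12, r2:5, r3:5, r4:4, r5:4}
[6] slt  r4, r3, r5  →  {r0:0, r1:12, r2:5, r3:5, r4:0, r5:4}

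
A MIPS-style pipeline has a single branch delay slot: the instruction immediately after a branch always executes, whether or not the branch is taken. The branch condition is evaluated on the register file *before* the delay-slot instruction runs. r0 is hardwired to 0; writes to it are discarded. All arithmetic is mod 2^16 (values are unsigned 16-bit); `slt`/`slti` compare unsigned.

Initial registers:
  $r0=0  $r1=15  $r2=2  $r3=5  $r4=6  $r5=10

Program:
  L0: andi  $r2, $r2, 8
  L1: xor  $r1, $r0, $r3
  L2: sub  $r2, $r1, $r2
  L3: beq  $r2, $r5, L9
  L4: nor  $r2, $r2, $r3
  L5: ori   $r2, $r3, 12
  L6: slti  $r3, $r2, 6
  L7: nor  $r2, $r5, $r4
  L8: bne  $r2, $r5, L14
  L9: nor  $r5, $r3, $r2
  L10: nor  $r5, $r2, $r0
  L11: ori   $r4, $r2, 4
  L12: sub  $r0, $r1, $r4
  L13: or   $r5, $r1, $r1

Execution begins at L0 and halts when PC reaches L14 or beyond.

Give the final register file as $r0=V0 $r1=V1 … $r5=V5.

$r0=0 $r1=5 $r2=65521 $r3=0 $r4=6 $r5=14

[0] andi  $r2, $r2, 8  →  {$r0:0, $r1:15, $r2:0, $r3:5, $r4:6, $r5:10}
[1] xor  $r1, $r0, $r3  →  {$r0:0, $r1:5, $r2:0, $r3:5, $r4:6, $r5:10}
[2] sub  $r2, $r1, $r2  →  {$r0:0, $r1:5, $r2:5, $r3:5, $r4:6, $r5:10}
[3] beq  $r2, $r5, L9  →  {$r0:0, $r1:5, $r2:5, $r3:5, $r4:6, $r5:10}  ⟨branch fallthrough⟩
[4] nor  $r2, $r2, $r3  →  {$r0:0, $r1:5, $r2:65530, $r3:5, $r4:6, $r5:10}
[5] ori   $r2, $r3, 12  →  {$r0:0, $r1:5, $r2:13, $r3:5, $r4:6, $r5:10}
[6] slti  $r3, $r2, 6  →  {$r0:0, $r1:5, $r2:13, $r3:0, $r4:6, $r5:10}
[7] nor  $r2, $r5, $r4  →  {$r0:0, $r1:5, $r2:65521, $r3:0, $r4:6, $r5:10}
[8] bne  $r2, $r5, L14  →  {$r0:0, $r1:5, $r2:65521, $r3:0, $r4:6, $r5:10}  ⟨branch taken⟩
[9] nor  $r5, $r3, $r2  →  {$r0:0, $r1:5, $r2:65521, $r3:0, $r4:6, $r5:14}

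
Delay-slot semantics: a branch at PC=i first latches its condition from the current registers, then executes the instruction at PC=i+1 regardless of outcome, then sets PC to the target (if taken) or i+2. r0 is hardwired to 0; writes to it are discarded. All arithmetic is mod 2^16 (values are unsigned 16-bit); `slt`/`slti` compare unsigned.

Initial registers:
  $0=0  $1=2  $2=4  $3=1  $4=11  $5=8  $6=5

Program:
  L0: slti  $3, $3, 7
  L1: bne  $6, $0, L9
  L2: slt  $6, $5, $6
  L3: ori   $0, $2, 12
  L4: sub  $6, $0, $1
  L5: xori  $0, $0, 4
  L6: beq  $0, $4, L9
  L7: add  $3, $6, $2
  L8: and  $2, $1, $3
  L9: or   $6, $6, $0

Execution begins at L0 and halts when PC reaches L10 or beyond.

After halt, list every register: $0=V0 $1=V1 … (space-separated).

PC=0  slti  $3, $3, 7        | $0=0 $1=2 $2=4 $3=1 $4=11 $5=8 $6=5
PC=1  bne  $6, $0, L9        | $0=0 $1=2 $2=4 $3=1 $4=11 $5=8 $6=5  [TAKEN]
PC=2  slt  $6, $5, $6        | $0=0 $1=2 $2=4 $3=1 $4=11 $5=8 $6=0
PC=9  or   $6, $6, $0        | $0=0 $1=2 $2=4 $3=1 $4=11 $5=8 $6=0

$0=0 $1=2 $2=4 $3=1 $4=11 $5=8 $6=0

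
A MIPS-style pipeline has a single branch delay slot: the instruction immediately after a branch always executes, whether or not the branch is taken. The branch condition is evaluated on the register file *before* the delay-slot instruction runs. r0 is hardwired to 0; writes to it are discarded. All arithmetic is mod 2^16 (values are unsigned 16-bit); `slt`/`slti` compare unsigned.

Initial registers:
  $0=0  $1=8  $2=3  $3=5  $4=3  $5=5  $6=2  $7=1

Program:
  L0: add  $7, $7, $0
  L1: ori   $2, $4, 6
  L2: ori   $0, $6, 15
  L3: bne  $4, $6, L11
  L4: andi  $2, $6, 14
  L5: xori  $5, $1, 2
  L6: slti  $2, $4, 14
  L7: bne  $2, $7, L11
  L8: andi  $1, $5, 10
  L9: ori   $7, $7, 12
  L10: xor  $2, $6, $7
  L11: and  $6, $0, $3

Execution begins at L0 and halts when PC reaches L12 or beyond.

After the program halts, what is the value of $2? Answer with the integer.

2

  step pc=0: add  $7, $7, $0  regs=(0,8,3,5,3,5,2,1)
  step pc=1: ori   $2, $4, 6  regs=(0,8,7,5,3,5,2,1)
  step pc=2: ori   $0, $6, 15  regs=(0,8,7,5,3,5,2,1)
  step pc=3: bne  $4, $6, L11  cond=T  regs=(0,8,7,5,3,5,2,1)
  step pc=4: andi  $2, $6, 14  regs=(0,8,2,5,3,5,2,1)
  step pc=11: and  $6, $0, $3  regs=(0,8,2,5,3,5,0,1)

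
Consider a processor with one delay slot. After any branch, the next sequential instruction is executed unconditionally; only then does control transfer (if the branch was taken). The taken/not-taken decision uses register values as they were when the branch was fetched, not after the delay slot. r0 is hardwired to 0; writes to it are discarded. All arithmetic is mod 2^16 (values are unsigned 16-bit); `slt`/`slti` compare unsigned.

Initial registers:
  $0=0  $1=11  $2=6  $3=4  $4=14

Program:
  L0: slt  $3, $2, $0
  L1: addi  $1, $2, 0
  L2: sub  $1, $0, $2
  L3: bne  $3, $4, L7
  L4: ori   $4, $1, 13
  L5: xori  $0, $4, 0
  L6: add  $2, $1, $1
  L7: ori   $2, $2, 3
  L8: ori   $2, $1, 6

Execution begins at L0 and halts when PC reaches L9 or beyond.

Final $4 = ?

#0 slt  $3, $2, $0 ; 0/11/6/0/14
#1 addi  $1, $2, 0 ; 0/6/6/0/14
#2 sub  $1, $0, $2 ; 0/65530/6/0/14
#3 bne  $3, $4, L7 ; 0/65530/6/0/14 ; →target
#4 ori   $4, $1, 13 ; 0/65530/6/0/65535
#7 ori   $2, $2, 3 ; 0/65530/7/0/65535
#8 ori   $2, $1, 6 ; 0/65530/65534/0/65535

65535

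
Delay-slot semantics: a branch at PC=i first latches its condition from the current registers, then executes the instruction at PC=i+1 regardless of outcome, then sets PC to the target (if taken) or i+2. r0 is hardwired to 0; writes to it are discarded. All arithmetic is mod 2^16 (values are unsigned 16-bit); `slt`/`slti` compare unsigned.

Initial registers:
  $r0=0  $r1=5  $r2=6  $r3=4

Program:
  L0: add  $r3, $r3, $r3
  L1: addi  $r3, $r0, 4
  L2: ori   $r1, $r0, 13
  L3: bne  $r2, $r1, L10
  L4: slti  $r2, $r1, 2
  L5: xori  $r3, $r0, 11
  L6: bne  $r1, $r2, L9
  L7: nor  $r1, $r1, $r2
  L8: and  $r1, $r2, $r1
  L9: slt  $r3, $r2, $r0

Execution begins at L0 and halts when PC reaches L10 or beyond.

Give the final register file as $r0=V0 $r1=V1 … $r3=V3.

$r0=0 $r1=13 $r2=0 $r3=4

  step pc=0: add  $r3, $r3, $r3  regs=(0,5,6,8)
  step pc=1: addi  $r3, $r0, 4  regs=(0,5,6,4)
  step pc=2: ori   $r1, $r0, 13  regs=(0,13,6,4)
  step pc=3: bne  $r2, $r1, L10  cond=T  regs=(0,13,6,4)
  step pc=4: slti  $r2, $r1, 2  regs=(0,13,0,4)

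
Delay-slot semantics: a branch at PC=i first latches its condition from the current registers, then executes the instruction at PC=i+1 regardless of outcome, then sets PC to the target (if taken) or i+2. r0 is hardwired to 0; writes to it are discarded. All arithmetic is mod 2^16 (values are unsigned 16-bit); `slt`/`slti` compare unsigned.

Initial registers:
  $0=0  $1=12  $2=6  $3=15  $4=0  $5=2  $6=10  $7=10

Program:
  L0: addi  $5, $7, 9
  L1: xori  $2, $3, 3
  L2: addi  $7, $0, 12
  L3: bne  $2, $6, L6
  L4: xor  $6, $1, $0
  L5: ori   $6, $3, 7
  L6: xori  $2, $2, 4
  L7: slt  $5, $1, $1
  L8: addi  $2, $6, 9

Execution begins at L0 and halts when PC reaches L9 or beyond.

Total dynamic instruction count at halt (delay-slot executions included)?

  step pc=0: addi  $5, $7, 9  regs=(0,12,6,15,0,19,10,10)
  step pc=1: xori  $2, $3, 3  regs=(0,12,12,15,0,19,10,10)
  step pc=2: addi  $7, $0, 12  regs=(0,12,12,15,0,19,10,12)
  step pc=3: bne  $2, $6, L6  cond=T  regs=(0,12,12,15,0,19,10,12)
  step pc=4: xor  $6, $1, $0  regs=(0,12,12,15,0,19,12,12)
  step pc=6: xori  $2, $2, 4  regs=(0,12,8,15,0,19,12,12)
  step pc=7: slt  $5, $1, $1  regs=(0,12,8,15,0,0,12,12)
  step pc=8: addi  $2, $6, 9  regs=(0,12,21,15,0,0,12,12)

8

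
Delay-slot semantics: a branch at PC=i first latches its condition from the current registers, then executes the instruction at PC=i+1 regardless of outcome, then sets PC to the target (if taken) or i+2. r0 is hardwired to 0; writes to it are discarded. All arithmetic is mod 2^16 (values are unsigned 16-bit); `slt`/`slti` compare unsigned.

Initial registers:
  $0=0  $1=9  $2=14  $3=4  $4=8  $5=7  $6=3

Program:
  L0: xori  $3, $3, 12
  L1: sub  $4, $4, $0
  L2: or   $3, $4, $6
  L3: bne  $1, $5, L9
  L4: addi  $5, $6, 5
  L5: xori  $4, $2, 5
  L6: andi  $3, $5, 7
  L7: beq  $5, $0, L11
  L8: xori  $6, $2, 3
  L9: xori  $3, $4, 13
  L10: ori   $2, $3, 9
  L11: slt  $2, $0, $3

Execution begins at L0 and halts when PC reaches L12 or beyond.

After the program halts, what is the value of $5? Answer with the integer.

[0] xori  $3, $3, 12  →  {$0:0, $1:9, $2:14, $3:8, $4:8, $5:7, $6:3}
[1] sub  $4, $4, $0  →  {$0:0, $1:9, $2:14, $3:8, $4:8, $5:7, $6:3}
[2] or   $3, $4, $6  →  {$0:0, $1:9, $2:14, $3:11, $4:8, $5:7, $6:3}
[3] bne  $1, $5, L9  →  {$0:0, $1:9, $2:14, $3:11, $4:8, $5:7, $6:3}  ⟨branch taken⟩
[4] addi  $5, $6, 5  →  {$0:0, $1:9, $2:14, $3:11, $4:8, $5:8, $6:3}
[9] xori  $3, $4, 13  →  {$0:0, $1:9, $2:14, $3:5, $4:8, $5:8, $6:3}
[10] ori   $2, $3, 9  →  {$0:0, $1:9, $2:13, $3:5, $4:8, $5:8, $6:3}
[11] slt  $2, $0, $3  →  {$0:0, $1:9, $2:1, $3:5, $4:8, $5:8, $6:3}

8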